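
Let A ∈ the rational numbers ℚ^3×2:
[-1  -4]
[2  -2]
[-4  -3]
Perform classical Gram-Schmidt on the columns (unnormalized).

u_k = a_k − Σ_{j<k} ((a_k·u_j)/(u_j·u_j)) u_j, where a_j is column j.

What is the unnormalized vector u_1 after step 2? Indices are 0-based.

Step 1: u_0 = a_0 = (-1, 2, -4).
Step 2: u_1 = a_1 − (4/7)·u_0 = (-24/7, -22/7, -5/7).

u_1 = (-24/7, -22/7, -5/7)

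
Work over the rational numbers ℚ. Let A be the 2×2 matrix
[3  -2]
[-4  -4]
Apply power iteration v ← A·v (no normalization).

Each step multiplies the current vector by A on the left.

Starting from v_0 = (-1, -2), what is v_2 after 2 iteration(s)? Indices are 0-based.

v_2 = (-21, -52)

v_0 = (-1, -2).
v_1 = A·v_0 = (1, 12).
v_2 = A·v_1 = (-21, -52).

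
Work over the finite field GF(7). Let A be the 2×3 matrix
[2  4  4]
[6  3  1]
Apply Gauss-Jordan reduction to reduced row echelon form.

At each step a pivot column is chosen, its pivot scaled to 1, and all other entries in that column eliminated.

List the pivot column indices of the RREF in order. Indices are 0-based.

pivot columns: 0, 1

pivot(0,0)=2: scale R0 → (1, 2, 2)
  clear (1,0): R1 −= (6)R0 → (0, 5, 3)
pivot(1,1)=5: scale R1 → (0, 1, 2)
  clear (0,1): R0 −= (2)R1 → (1, 0, 5)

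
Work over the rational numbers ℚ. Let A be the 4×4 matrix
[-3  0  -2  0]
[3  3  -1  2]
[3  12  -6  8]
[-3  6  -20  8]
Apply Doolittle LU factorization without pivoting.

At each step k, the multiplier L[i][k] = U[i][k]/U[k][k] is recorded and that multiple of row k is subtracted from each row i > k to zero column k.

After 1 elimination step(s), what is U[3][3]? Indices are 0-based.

k=0: U[0][0]=-3
  eliminate (1,0): mult=-1, new row 1: (0, 3, -3, 2); set L[1][0]=-1
  eliminate (2,0): mult=-1, new row 2: (0, 12, -8, 8); set L[2][0]=-1
  eliminate (3,0): mult=1, new row 3: (0, 6, -18, 8); set L[3][0]=1

U[3][3] = 8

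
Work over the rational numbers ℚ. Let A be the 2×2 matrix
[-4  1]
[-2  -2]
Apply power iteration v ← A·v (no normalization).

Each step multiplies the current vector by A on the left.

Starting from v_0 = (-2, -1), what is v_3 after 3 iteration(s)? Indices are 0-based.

v_3 = (62, 96)

v_0 = (-2, -1).
v_1 = A·v_0 = (7, 6).
v_2 = A·v_1 = (-22, -26).
v_3 = A·v_2 = (62, 96).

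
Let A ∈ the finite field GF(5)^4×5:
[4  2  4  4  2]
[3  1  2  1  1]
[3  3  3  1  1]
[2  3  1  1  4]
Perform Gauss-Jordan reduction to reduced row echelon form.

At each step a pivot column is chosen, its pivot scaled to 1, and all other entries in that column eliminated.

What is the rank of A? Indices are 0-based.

rank = 4

pivot(0,0)=4: scale R0 → (1, 3, 1, 1, 3)
  clear (1,0): R1 −= (3)R0 → (0, 2, 4, 3, 2)
  clear (2,0): R2 −= (3)R0 → (0, 4, 0, 3, 2)
  clear (3,0): R3 −= (2)R0 → (0, 2, 4, 4, 3)
pivot(1,1)=2: scale R1 → (0, 1, 2, 4, 1)
  clear (0,1): R0 −= (3)R1 → (1, 0, 0, 4, 0)
  clear (2,1): R2 −= (4)R1 → (0, 0, 2, 2, 3)
  clear (3,1): R3 −= (2)R1 → (0, 0, 0, 1, 1)
pivot(2,2)=2: scale R2 → (0, 0, 1, 1, 4)
  clear (1,2): R1 −= (2)R2 → (0, 1, 0, 2, 3)
pivot(3,3)=1: scale R3 → (0, 0, 0, 1, 1)
  clear (0,3): R0 −= (4)R3 → (1, 0, 0, 0, 1)
  clear (1,3): R1 −= (2)R3 → (0, 1, 0, 0, 1)
  clear (2,3): R2 −= (1)R3 → (0, 0, 1, 0, 3)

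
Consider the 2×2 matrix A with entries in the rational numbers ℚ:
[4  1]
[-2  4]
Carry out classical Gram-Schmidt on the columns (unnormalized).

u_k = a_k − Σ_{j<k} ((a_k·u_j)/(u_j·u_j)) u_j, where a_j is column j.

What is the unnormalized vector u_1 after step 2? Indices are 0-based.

u_1 = (9/5, 18/5)

Step 1: u_0 = a_0 = (4, -2).
Step 2: u_1 = a_1 − (-1/5)·u_0 = (9/5, 18/5).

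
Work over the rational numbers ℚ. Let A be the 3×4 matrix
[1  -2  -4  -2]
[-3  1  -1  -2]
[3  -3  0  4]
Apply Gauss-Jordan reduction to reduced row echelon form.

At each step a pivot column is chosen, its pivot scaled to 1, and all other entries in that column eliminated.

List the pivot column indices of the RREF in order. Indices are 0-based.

pivot columns: 0, 1, 2

pivot(0,0)=1: scale R0 → (1, -2, -4, -2)
  clear (1,0): R1 −= (-3)R0 → (0, -5, -13, -8)
  clear (2,0): R2 −= (3)R0 → (0, 3, 12, 10)
pivot(1,1)=-5: scale R1 → (0, 1, 13/5, 8/5)
  clear (0,1): R0 −= (-2)R1 → (1, 0, 6/5, 6/5)
  clear (2,1): R2 −= (3)R1 → (0, 0, 21/5, 26/5)
pivot(2,2)=21/5: scale R2 → (0, 0, 1, 26/21)
  clear (0,2): R0 −= (6/5)R2 → (1, 0, 0, -2/7)
  clear (1,2): R1 −= (13/5)R2 → (0, 1, 0, -34/21)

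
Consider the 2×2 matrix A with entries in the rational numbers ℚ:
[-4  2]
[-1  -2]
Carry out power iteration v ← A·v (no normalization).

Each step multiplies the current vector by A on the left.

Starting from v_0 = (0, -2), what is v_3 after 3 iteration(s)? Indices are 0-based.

v_0 = (0, -2).
v_1 = A·v_0 = (-4, 4).
v_2 = A·v_1 = (24, -4).
v_3 = A·v_2 = (-104, -16).

v_3 = (-104, -16)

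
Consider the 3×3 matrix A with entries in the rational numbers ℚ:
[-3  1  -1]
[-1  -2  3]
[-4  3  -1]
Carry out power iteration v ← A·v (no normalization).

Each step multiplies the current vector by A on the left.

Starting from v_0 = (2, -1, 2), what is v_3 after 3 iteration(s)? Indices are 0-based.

v_0 = (2, -1, 2).
v_1 = A·v_0 = (-9, 6, -13).
v_2 = A·v_1 = (46, -42, 67).
v_3 = A·v_2 = (-247, 239, -377).

v_3 = (-247, 239, -377)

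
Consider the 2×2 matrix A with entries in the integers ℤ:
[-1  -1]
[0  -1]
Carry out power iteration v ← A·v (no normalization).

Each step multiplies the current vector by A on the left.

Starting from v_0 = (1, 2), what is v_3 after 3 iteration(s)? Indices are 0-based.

v_0 = (1, 2).
v_1 = A·v_0 = (-3, -2).
v_2 = A·v_1 = (5, 2).
v_3 = A·v_2 = (-7, -2).

v_3 = (-7, -2)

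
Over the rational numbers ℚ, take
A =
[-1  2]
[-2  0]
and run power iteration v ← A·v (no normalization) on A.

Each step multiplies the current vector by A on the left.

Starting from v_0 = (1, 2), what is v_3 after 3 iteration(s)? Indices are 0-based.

v_0 = (1, 2).
v_1 = A·v_0 = (3, -2).
v_2 = A·v_1 = (-7, -6).
v_3 = A·v_2 = (-5, 14).

v_3 = (-5, 14)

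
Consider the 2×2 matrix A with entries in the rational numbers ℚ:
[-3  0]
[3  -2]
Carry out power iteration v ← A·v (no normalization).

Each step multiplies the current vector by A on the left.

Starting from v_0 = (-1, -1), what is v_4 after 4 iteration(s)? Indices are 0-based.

v_4 = (-81, 179)

v_0 = (-1, -1).
v_1 = A·v_0 = (3, -1).
v_2 = A·v_1 = (-9, 11).
v_3 = A·v_2 = (27, -49).
v_4 = A·v_3 = (-81, 179).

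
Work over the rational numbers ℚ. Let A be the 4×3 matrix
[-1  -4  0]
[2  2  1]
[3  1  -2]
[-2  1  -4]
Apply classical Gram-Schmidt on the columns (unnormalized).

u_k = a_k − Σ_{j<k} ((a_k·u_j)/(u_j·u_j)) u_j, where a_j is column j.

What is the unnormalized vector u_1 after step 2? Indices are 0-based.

u_1 = (-7/2, 1, -1/2, 2)

Step 1: u_0 = a_0 = (-1, 2, 3, -2).
Step 2: u_1 = a_1 − (1/2)·u_0 = (-7/2, 1, -1/2, 2).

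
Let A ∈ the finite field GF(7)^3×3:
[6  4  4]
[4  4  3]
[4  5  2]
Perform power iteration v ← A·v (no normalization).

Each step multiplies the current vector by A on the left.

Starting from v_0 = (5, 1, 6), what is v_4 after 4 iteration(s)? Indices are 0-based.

v_4 = (5, 6, 4)

v_0 = (5, 1, 6).
v_1 = A·v_0 = (2, 0, 2).
v_2 = A·v_1 = (6, 0, 5).
v_3 = A·v_2 = (0, 4, 6).
v_4 = A·v_3 = (5, 6, 4).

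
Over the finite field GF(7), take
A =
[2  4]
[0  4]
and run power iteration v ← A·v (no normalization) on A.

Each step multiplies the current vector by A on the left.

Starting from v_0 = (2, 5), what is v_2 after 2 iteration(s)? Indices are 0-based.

v_2 = (2, 3)

v_0 = (2, 5).
v_1 = A·v_0 = (3, 6).
v_2 = A·v_1 = (2, 3).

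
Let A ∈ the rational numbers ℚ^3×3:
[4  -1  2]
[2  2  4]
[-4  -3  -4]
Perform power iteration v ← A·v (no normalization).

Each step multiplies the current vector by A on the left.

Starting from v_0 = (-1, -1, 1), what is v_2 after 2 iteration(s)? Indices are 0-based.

v_2 = (2, 10, -8)

v_0 = (-1, -1, 1).
v_1 = A·v_0 = (-1, 0, 3).
v_2 = A·v_1 = (2, 10, -8).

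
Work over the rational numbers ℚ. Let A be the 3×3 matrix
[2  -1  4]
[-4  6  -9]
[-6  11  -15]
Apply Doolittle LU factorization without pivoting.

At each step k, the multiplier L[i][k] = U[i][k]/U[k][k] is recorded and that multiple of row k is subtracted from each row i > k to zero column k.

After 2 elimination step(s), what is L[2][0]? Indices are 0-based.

[col 0] pivot 2
  R1 -= -2*R0 → (0, 4, -1)  (L[1][0] := -2)
  R2 -= -3*R0 → (0, 8, -3)  (L[2][0] := -3)
[col 1] pivot 4
  R2 -= 2*R1 → (0, 0, -1)  (L[2][1] := 2)

L[2][0] = -3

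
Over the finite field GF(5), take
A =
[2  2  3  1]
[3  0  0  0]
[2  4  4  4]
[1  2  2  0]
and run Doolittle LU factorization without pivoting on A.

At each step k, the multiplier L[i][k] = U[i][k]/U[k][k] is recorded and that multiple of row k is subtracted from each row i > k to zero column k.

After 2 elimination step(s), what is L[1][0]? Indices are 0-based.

L[1][0] = 4

Step 1: pivot at (0,0) is 2.
  row1 ← row1 − (4)·row0  ⇒  L[1][0]=4, U row1=(0, 2, 3, 1)
  row2 ← row2 − (1)·row0  ⇒  L[2][0]=1, U row2=(0, 2, 1, 3)
  row3 ← row3 − (3)·row0  ⇒  L[3][0]=3, U row3=(0, 1, 3, 2)
Step 2: pivot at (1,1) is 2.
  row2 ← row2 − (1)·row1  ⇒  L[2][1]=1, U row2=(0, 0, 3, 2)
  row3 ← row3 − (3)·row1  ⇒  L[3][1]=3, U row3=(0, 0, 4, 4)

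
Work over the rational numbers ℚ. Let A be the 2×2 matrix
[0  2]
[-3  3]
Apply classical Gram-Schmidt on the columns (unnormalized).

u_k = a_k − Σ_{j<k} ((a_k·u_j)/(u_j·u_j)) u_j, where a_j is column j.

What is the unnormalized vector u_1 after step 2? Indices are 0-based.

Step 1: u_0 = a_0 = (0, -3).
Step 2: u_1 = a_1 − (-1)·u_0 = (2, 0).

u_1 = (2, 0)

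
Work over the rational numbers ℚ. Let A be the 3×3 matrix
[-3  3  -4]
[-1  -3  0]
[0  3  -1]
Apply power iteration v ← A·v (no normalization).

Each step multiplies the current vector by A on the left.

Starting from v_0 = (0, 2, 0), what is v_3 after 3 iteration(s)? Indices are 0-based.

v_0 = (0, 2, 0).
v_1 = A·v_0 = (6, -6, 6).
v_2 = A·v_1 = (-60, 12, -24).
v_3 = A·v_2 = (312, 24, 60).

v_3 = (312, 24, 60)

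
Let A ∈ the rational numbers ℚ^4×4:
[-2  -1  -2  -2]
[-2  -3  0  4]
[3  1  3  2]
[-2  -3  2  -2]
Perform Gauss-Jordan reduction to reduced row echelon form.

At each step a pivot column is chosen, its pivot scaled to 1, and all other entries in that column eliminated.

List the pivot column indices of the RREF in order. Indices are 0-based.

step 1: normalize row 0 (÷-2) = (1, 1/2, 1, 1)
  row 1: subtract -2×row0 = (0, -2, 2, 6)
  row 2: subtract 3×row0 = (0, -1/2, 0, -1)
  row 3: subtract -2×row0 = (0, -2, 4, 0)
step 2: normalize row 1 (÷-2) = (0, 1, -1, -3)
  row 0: subtract 1/2×row1 = (1, 0, 3/2, 5/2)
  row 2: subtract -1/2×row1 = (0, 0, -1/2, -5/2)
  row 3: subtract -2×row1 = (0, 0, 2, -6)
step 3: normalize row 2 (÷-1/2) = (0, 0, 1, 5)
  row 0: subtract 3/2×row2 = (1, 0, 0, -5)
  row 1: subtract -1×row2 = (0, 1, 0, 2)
  row 3: subtract 2×row2 = (0, 0, 0, -16)
step 4: normalize row 3 (÷-16) = (0, 0, 0, 1)
  row 0: subtract -5×row3 = (1, 0, 0, 0)
  row 1: subtract 2×row3 = (0, 1, 0, 0)
  row 2: subtract 5×row3 = (0, 0, 1, 0)

pivot columns: 0, 1, 2, 3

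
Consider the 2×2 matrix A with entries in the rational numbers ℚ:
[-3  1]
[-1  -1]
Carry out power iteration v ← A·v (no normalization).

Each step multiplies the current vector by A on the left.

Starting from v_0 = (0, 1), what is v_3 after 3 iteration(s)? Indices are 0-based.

v_0 = (0, 1).
v_1 = A·v_0 = (1, -1).
v_2 = A·v_1 = (-4, 0).
v_3 = A·v_2 = (12, 4).

v_3 = (12, 4)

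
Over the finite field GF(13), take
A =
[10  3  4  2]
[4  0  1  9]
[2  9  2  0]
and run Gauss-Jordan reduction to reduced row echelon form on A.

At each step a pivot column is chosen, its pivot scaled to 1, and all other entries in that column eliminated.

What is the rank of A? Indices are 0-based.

rank = 3

pivot(0,0)=10: scale R0 → (1, 12, 3, 8)
  clear (1,0): R1 −= (4)R0 → (0, 4, 2, 3)
  clear (2,0): R2 −= (2)R0 → (0, 11, 9, 10)
pivot(1,1)=4: scale R1 → (0, 1, 7, 4)
  clear (0,1): R0 −= (12)R1 → (1, 0, 10, 12)
  clear (2,1): R2 −= (11)R1 → (0, 0, 10, 5)
pivot(2,2)=10: scale R2 → (0, 0, 1, 7)
  clear (0,2): R0 −= (10)R2 → (1, 0, 0, 7)
  clear (1,2): R1 −= (7)R2 → (0, 1, 0, 7)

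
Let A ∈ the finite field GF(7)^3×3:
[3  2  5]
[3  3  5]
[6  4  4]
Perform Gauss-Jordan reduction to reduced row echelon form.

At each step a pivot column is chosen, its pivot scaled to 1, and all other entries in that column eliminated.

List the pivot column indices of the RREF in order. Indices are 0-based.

step 1: normalize row 0 (÷3) = (1, 3, 4)
  row 1: subtract 3×row0 = (0, 1, 0)
  row 2: subtract 6×row0 = (0, 0, 1)
step 2: normalize row 1 (÷1) = (0, 1, 0)
  row 0: subtract 3×row1 = (1, 0, 4)
step 3: normalize row 2 (÷1) = (0, 0, 1)
  row 0: subtract 4×row2 = (1, 0, 0)

pivot columns: 0, 1, 2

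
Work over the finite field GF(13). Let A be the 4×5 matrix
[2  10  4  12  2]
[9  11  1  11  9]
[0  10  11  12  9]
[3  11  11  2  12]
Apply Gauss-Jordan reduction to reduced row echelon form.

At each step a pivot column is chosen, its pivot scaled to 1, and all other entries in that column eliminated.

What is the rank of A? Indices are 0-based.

step 1: normalize row 0 (÷2) = (1, 5, 2, 6, 1)
  row 1: subtract 9×row0 = (0, 5, 9, 9, 0)
  row 3: subtract 3×row0 = (0, 9, 5, 10, 9)
step 2: normalize row 1 (÷5) = (0, 1, 7, 7, 0)
  row 0: subtract 5×row1 = (1, 0, 6, 10, 1)
  row 2: subtract 10×row1 = (0, 0, 6, 7, 9)
  row 3: subtract 9×row1 = (0, 0, 7, 12, 9)
step 3: normalize row 2 (÷6) = (0, 0, 1, 12, 8)
  row 0: subtract 6×row2 = (1, 0, 0, 3, 5)
  row 1: subtract 7×row2 = (0, 1, 0, 1, 9)
  row 3: subtract 7×row2 = (0, 0, 0, 6, 5)
step 4: normalize row 3 (÷6) = (0, 0, 0, 1, 3)
  row 0: subtract 3×row3 = (1, 0, 0, 0, 9)
  row 1: subtract 1×row3 = (0, 1, 0, 0, 6)
  row 2: subtract 12×row3 = (0, 0, 1, 0, 11)

rank = 4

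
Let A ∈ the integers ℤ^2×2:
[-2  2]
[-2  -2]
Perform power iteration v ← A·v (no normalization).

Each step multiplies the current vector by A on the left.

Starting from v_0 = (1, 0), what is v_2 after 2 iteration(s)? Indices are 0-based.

v_0 = (1, 0).
v_1 = A·v_0 = (-2, -2).
v_2 = A·v_1 = (0, 8).

v_2 = (0, 8)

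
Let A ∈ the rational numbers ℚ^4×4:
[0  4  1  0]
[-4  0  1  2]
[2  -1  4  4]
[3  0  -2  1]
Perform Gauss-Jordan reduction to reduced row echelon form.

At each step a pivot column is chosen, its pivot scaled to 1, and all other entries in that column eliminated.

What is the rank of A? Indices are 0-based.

rank = 4

step 1: exchange rows 0,1
step 1: normalize row 0 (÷-4) = (1, 0, -1/4, -1/2)
  row 2: subtract 2×row0 = (0, -1, 9/2, 5)
  row 3: subtract 3×row0 = (0, 0, -5/4, 5/2)
step 2: normalize row 1 (÷4) = (0, 1, 1/4, 0)
  row 2: subtract -1×row1 = (0, 0, 19/4, 5)
step 3: normalize row 2 (÷19/4) = (0, 0, 1, 20/19)
  row 0: subtract -1/4×row2 = (1, 0, 0, -9/38)
  row 1: subtract 1/4×row2 = (0, 1, 0, -5/19)
  row 3: subtract -5/4×row2 = (0, 0, 0, 145/38)
step 4: normalize row 3 (÷145/38) = (0, 0, 0, 1)
  row 0: subtract -9/38×row3 = (1, 0, 0, 0)
  row 1: subtract -5/19×row3 = (0, 1, 0, 0)
  row 2: subtract 20/19×row3 = (0, 0, 1, 0)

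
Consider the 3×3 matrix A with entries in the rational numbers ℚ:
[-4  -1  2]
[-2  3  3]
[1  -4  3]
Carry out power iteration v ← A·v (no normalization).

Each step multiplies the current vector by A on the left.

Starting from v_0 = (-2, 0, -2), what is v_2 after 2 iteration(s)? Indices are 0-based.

v_2 = (-30, -38, -12)

v_0 = (-2, 0, -2).
v_1 = A·v_0 = (4, -2, -8).
v_2 = A·v_1 = (-30, -38, -12).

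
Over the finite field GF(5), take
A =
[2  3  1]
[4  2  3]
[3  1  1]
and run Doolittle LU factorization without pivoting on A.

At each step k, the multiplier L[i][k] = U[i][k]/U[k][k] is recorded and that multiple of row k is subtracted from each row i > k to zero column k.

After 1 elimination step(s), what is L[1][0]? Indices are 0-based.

k=0: U[0][0]=2
  eliminate (1,0): mult=2, new row 1: (0, 1, 1); set L[1][0]=2
  eliminate (2,0): mult=4, new row 2: (0, 4, 2); set L[2][0]=4

L[1][0] = 2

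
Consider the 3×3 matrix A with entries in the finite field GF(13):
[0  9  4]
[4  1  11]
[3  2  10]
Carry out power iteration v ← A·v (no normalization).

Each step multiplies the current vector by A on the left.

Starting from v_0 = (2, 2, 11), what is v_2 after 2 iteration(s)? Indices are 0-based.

v_2 = (8, 9, 10)

v_0 = (2, 2, 11).
v_1 = A·v_0 = (10, 1, 3).
v_2 = A·v_1 = (8, 9, 10).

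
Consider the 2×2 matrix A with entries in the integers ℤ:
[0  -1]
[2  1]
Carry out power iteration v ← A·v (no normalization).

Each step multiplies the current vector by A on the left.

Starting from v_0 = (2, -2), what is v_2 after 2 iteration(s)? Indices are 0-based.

v_0 = (2, -2).
v_1 = A·v_0 = (2, 2).
v_2 = A·v_1 = (-2, 6).

v_2 = (-2, 6)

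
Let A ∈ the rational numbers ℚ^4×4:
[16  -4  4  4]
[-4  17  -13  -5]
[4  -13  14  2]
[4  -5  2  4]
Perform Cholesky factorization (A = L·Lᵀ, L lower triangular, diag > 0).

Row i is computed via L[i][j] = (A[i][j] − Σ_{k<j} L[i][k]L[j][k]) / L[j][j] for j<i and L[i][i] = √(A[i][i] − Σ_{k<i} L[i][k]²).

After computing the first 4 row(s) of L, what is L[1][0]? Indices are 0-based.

Step 1: L[0][0] = √(16) = 4.
  L[1][0] = (-4) / L[0][0] = -1.
Step 2: L[1][1] = √(16) = 4.
  L[2][0] = (4) / L[0][0] = 1.
  L[2][1] = (-12) / L[1][1] = -3.
Step 3: L[2][2] = √(4) = 2.
  L[3][0] = (4) / L[0][0] = 1.
  L[3][1] = (-4) / L[1][1] = -1.
  L[3][2] = (-2) / L[2][2] = -1.
Step 4: L[3][3] = √(1) = 1.

L[1][0] = -1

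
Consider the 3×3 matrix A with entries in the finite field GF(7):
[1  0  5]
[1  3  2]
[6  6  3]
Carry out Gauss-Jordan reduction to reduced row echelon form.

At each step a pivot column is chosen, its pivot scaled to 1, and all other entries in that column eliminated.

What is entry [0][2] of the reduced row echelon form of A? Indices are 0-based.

M[0][2] = 5

step 1: normalize row 0 (÷1) = (1, 0, 5)
  row 1: subtract 1×row0 = (0, 3, 4)
  row 2: subtract 6×row0 = (0, 6, 1)
step 2: normalize row 1 (÷3) = (0, 1, 6)
  row 2: subtract 6×row1 = (0, 0, 0)
skip col 2 (zero from row 2)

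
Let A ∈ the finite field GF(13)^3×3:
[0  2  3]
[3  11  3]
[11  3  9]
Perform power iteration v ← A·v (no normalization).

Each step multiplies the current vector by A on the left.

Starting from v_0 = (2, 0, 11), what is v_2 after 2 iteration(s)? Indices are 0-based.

v_2 = (12, 7, 9)

v_0 = (2, 0, 11).
v_1 = A·v_0 = (7, 0, 4).
v_2 = A·v_1 = (12, 7, 9).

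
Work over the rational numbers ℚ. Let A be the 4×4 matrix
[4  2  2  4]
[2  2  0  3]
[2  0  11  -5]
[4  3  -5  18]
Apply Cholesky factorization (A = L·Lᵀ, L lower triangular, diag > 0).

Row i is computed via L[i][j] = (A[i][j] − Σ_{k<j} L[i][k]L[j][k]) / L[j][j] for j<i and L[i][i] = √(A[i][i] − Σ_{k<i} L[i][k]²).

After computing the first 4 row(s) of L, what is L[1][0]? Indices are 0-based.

Step 1: L[0][0] = √(4) = 2.
  L[1][0] = (2) / L[0][0] = 1.
Step 2: L[1][1] = √(1) = 1.
  L[2][0] = (2) / L[0][0] = 1.
  L[2][1] = (-1) / L[1][1] = -1.
Step 3: L[2][2] = √(9) = 3.
  L[3][0] = (4) / L[0][0] = 2.
  L[3][1] = (1) / L[1][1] = 1.
  L[3][2] = (-6) / L[2][2] = -2.
Step 4: L[3][3] = √(9) = 3.

L[1][0] = 1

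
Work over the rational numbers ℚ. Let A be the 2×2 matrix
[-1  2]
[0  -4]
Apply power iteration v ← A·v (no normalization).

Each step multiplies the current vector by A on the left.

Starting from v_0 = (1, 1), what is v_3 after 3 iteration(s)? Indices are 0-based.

v_0 = (1, 1).
v_1 = A·v_0 = (1, -4).
v_2 = A·v_1 = (-9, 16).
v_3 = A·v_2 = (41, -64).

v_3 = (41, -64)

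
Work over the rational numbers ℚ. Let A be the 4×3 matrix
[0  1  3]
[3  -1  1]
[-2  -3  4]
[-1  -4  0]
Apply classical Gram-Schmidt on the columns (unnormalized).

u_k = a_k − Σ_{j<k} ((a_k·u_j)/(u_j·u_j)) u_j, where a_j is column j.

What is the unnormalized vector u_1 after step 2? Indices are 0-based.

u_1 = (1, -5/2, -2, -7/2)

Step 1: u_0 = a_0 = (0, 3, -2, -1).
Step 2: u_1 = a_1 − (1/2)·u_0 = (1, -5/2, -2, -7/2).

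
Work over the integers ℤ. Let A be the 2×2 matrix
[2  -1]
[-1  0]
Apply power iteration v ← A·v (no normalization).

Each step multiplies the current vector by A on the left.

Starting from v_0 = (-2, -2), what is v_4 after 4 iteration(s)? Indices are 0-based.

v_4 = (-34, 14)

v_0 = (-2, -2).
v_1 = A·v_0 = (-2, 2).
v_2 = A·v_1 = (-6, 2).
v_3 = A·v_2 = (-14, 6).
v_4 = A·v_3 = (-34, 14).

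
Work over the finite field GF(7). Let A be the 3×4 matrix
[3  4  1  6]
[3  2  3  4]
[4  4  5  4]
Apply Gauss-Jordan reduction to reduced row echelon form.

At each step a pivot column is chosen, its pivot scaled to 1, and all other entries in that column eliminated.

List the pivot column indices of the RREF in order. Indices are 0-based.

pivot(0,0)=3: scale R0 → (1, 6, 5, 2)
  clear (1,0): R1 −= (3)R0 → (0, 5, 2, 5)
  clear (2,0): R2 −= (4)R0 → (0, 1, 6, 3)
pivot(1,1)=5: scale R1 → (0, 1, 6, 1)
  clear (0,1): R0 −= (6)R1 → (1, 0, 4, 3)
  clear (2,1): R2 −= (1)R1 → (0, 0, 0, 2)
col 2: no nonzero at/below row 2; advance.
pivot(2,3)=2: scale R2 → (0, 0, 0, 1)
  clear (0,3): R0 −= (3)R2 → (1, 0, 4, 0)
  clear (1,3): R1 −= (1)R2 → (0, 1, 6, 0)

pivot columns: 0, 1, 3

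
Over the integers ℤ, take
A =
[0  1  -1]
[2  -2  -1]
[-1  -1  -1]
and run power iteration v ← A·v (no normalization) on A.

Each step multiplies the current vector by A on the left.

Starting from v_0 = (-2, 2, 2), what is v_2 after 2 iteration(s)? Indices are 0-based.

v_0 = (-2, 2, 2).
v_1 = A·v_0 = (0, -10, -2).
v_2 = A·v_1 = (-8, 22, 12).

v_2 = (-8, 22, 12)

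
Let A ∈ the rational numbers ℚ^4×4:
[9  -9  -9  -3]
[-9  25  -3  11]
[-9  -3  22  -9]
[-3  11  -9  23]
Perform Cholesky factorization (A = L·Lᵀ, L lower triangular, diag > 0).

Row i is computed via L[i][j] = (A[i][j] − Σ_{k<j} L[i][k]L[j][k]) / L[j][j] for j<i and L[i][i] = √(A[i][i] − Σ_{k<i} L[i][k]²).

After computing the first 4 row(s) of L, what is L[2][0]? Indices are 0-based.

L[2][0] = -3

Step 1: L[0][0] = √(9) = 3.
  L[1][0] = (-9) / L[0][0] = -3.
Step 2: L[1][1] = √(16) = 4.
  L[2][0] = (-9) / L[0][0] = -3.
  L[2][1] = (-12) / L[1][1] = -3.
Step 3: L[2][2] = √(4) = 2.
  L[3][0] = (-3) / L[0][0] = -1.
  L[3][1] = (8) / L[1][1] = 2.
  L[3][2] = (-6) / L[2][2] = -3.
Step 4: L[3][3] = √(9) = 3.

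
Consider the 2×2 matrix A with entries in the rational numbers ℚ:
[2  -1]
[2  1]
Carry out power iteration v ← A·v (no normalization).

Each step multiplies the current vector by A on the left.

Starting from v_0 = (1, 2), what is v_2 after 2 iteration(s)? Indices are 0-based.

v_2 = (-4, 4)

v_0 = (1, 2).
v_1 = A·v_0 = (0, 4).
v_2 = A·v_1 = (-4, 4).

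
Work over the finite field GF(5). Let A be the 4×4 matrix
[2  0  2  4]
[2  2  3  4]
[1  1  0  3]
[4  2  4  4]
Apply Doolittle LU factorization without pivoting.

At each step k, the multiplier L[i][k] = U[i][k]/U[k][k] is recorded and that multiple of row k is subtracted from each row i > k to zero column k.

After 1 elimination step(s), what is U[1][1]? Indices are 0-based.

U[1][1] = 2

[col 0] pivot 2
  R1 -= 1*R0 → (0, 2, 1, 0)  (L[1][0] := 1)
  R2 -= 3*R0 → (0, 1, 4, 1)  (L[2][0] := 3)
  R3 -= 2*R0 → (0, 2, 0, 1)  (L[3][0] := 2)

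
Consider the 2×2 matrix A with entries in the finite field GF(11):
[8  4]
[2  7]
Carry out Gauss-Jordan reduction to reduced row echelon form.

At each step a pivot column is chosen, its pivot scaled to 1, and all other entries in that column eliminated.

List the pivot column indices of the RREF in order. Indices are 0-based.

step 1: normalize row 0 (÷8) = (1, 6)
  row 1: subtract 2×row0 = (0, 6)
step 2: normalize row 1 (÷6) = (0, 1)
  row 0: subtract 6×row1 = (1, 0)

pivot columns: 0, 1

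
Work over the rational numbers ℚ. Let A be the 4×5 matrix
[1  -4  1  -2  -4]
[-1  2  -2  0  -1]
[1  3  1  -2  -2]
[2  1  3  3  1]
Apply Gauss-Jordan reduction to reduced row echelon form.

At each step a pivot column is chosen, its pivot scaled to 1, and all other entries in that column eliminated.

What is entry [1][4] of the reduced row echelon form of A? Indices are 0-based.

pivot(0,0)=1: scale R0 → (1, -4, 1, -2, -4)
  clear (1,0): R1 −= (-1)R0 → (0, -2, -1, -2, -5)
  clear (2,0): R2 −= (1)R0 → (0, 7, 0, 0, 2)
  clear (3,0): R3 −= (2)R0 → (0, 9, 1, 7, 9)
pivot(1,1)=-2: scale R1 → (0, 1, 1/2, 1, 5/2)
  clear (0,1): R0 −= (-4)R1 → (1, 0, 3, 2, 6)
  clear (2,1): R2 −= (7)R1 → (0, 0, -7/2, -7, -31/2)
  clear (3,1): R3 −= (9)R1 → (0, 0, -7/2, -2, -27/2)
pivot(2,2)=-7/2: scale R2 → (0, 0, 1, 2, 31/7)
  clear (0,2): R0 −= (3)R2 → (1, 0, 0, -4, -51/7)
  clear (1,2): R1 −= (1/2)R2 → (0, 1, 0, 0, 2/7)
  clear (3,2): R3 −= (-7/2)R2 → (0, 0, 0, 5, 2)
pivot(3,3)=5: scale R3 → (0, 0, 0, 1, 2/5)
  clear (0,3): R0 −= (-4)R3 → (1, 0, 0, 0, -199/35)
  clear (2,3): R2 −= (2)R3 → (0, 0, 1, 0, 127/35)

M[1][4] = 2/7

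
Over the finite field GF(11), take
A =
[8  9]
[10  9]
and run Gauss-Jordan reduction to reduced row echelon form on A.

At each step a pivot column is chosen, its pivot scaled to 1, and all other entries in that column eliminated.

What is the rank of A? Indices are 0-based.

step 1: normalize row 0 (÷8) = (1, 8)
  row 1: subtract 10×row0 = (0, 6)
step 2: normalize row 1 (÷6) = (0, 1)
  row 0: subtract 8×row1 = (1, 0)

rank = 2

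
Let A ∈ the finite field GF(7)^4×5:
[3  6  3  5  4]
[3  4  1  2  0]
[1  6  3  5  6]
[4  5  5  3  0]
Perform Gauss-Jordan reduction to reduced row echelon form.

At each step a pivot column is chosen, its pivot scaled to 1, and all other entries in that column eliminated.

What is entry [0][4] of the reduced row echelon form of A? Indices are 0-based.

[1] R0 /= 3  ⇒  (1, 2, 1, 4, 6)
     R1 -= 3·R0  ⇒  (0, 5, 5, 4, 3)
     R2 -= 1·R0  ⇒  (0, 4, 2, 1, 0)
     R3 -= 4·R0  ⇒  (0, 4, 1, 1, 4)
[2] R1 /= 5  ⇒  (0, 1, 1, 5, 2)
     R0 -= 2·R1  ⇒  (1, 0, 6, 1, 2)
     R2 -= 4·R1  ⇒  (0, 0, 5, 2, 6)
     R3 -= 4·R1  ⇒  (0, 0, 4, 2, 3)
[3] R2 /= 5  ⇒  (0, 0, 1, 6, 4)
     R0 -= 6·R2  ⇒  (1, 0, 0, 0, 6)
     R1 -= 1·R2  ⇒  (0, 1, 0, 6, 5)
     R3 -= 4·R2  ⇒  (0, 0, 0, 6, 1)
[4] R3 /= 6  ⇒  (0, 0, 0, 1, 6)
     R1 -= 6·R3  ⇒  (0, 1, 0, 0, 4)
     R2 -= 6·R3  ⇒  (0, 0, 1, 0, 3)

M[0][4] = 6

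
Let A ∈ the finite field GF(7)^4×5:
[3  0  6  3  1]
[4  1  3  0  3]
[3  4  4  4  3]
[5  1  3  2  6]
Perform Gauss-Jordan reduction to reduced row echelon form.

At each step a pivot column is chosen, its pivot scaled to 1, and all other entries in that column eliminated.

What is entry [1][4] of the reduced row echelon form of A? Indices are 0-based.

pivot(0,0)=3: scale R0 → (1, 0, 2, 1, 5)
  clear (1,0): R1 −= (4)R0 → (0, 1, 2, 3, 4)
  clear (2,0): R2 −= (3)R0 → (0, 4, 5, 1, 2)
  clear (3,0): R3 −= (5)R0 → (0, 1, 0, 4, 2)
pivot(1,1)=1: scale R1 → (0, 1, 2, 3, 4)
  clear (2,1): R2 −= (4)R1 → (0, 0, 4, 3, 0)
  clear (3,1): R3 −= (1)R1 → (0, 0, 5, 1, 5)
pivot(2,2)=4: scale R2 → (0, 0, 1, 6, 0)
  clear (0,2): R0 −= (2)R2 → (1, 0, 0, 3, 5)
  clear (1,2): R1 −= (2)R2 → (0, 1, 0, 5, 4)
  clear (3,2): R3 −= (5)R2 → (0, 0, 0, 6, 5)
pivot(3,3)=6: scale R3 → (0, 0, 0, 1, 2)
  clear (0,3): R0 −= (3)R3 → (1, 0, 0, 0, 6)
  clear (1,3): R1 −= (5)R3 → (0, 1, 0, 0, 1)
  clear (2,3): R2 −= (6)R3 → (0, 0, 1, 0, 2)

M[1][4] = 1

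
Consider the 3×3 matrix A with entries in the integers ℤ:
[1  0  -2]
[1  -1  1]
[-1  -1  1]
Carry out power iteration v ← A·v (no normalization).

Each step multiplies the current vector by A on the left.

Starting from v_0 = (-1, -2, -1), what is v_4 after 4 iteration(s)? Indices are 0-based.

v_0 = (-1, -2, -1).
v_1 = A·v_0 = (1, 0, 2).
v_2 = A·v_1 = (-3, 3, 1).
v_3 = A·v_2 = (-5, -5, 1).
v_4 = A·v_3 = (-7, 1, 11).

v_4 = (-7, 1, 11)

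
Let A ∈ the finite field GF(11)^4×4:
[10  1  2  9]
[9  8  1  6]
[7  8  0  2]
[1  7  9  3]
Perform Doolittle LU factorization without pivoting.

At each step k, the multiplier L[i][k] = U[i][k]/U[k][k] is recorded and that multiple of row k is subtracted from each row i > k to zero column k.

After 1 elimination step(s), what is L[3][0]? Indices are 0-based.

k=0: U[0][0]=10
  eliminate (1,0): mult=2, new row 1: (0, 6, 8, 10); set L[1][0]=2
  eliminate (2,0): mult=4, new row 2: (0, 4, 3, 10); set L[2][0]=4
  eliminate (3,0): mult=10, new row 3: (0, 8, 0, 1); set L[3][0]=10

L[3][0] = 10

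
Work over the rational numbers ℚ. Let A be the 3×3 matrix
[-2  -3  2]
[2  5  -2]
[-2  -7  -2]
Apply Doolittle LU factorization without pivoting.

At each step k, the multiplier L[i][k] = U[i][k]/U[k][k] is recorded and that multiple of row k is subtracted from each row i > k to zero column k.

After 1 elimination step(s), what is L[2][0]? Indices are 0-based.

Step 1: pivot at (0,0) is -2.
  row1 ← row1 − (-1)·row0  ⇒  L[1][0]=-1, U row1=(0, 2, 0)
  row2 ← row2 − (1)·row0  ⇒  L[2][0]=1, U row2=(0, -4, -4)

L[2][0] = 1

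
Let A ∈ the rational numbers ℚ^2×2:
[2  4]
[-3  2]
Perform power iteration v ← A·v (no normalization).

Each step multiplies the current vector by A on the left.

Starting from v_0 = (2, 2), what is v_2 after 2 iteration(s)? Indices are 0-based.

v_2 = (16, -40)

v_0 = (2, 2).
v_1 = A·v_0 = (12, -2).
v_2 = A·v_1 = (16, -40).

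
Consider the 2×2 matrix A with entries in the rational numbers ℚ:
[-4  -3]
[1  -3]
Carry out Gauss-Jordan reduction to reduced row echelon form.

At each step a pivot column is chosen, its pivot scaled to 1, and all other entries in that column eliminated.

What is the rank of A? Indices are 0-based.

rank = 2

step 1: normalize row 0 (÷-4) = (1, 3/4)
  row 1: subtract 1×row0 = (0, -15/4)
step 2: normalize row 1 (÷-15/4) = (0, 1)
  row 0: subtract 3/4×row1 = (1, 0)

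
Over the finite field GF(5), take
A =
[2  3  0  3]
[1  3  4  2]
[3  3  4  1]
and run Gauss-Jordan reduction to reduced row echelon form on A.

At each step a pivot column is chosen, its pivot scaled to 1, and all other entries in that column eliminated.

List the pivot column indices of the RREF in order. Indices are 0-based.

pivot columns: 0, 1, 2

step 1: normalize row 0 (÷2) = (1, 4, 0, 4)
  row 1: subtract 1×row0 = (0, 4, 4, 3)
  row 2: subtract 3×row0 = (0, 1, 4, 4)
step 2: normalize row 1 (÷4) = (0, 1, 1, 2)
  row 0: subtract 4×row1 = (1, 0, 1, 1)
  row 2: subtract 1×row1 = (0, 0, 3, 2)
step 3: normalize row 2 (÷3) = (0, 0, 1, 4)
  row 0: subtract 1×row2 = (1, 0, 0, 2)
  row 1: subtract 1×row2 = (0, 1, 0, 3)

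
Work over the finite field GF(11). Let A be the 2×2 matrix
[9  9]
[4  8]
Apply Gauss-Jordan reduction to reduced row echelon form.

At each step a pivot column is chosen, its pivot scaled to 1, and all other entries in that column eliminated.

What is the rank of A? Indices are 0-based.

rank = 2

pivot(0,0)=9: scale R0 → (1, 1)
  clear (1,0): R1 −= (4)R0 → (0, 4)
pivot(1,1)=4: scale R1 → (0, 1)
  clear (0,1): R0 −= (1)R1 → (1, 0)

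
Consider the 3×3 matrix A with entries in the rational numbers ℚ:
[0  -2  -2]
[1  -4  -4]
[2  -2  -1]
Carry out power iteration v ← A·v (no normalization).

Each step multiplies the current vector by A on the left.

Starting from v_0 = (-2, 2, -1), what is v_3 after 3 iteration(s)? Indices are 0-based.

v_3 = (-130, -234, -63)

v_0 = (-2, 2, -1).
v_1 = A·v_0 = (-2, -6, -7).
v_2 = A·v_1 = (26, 50, 15).
v_3 = A·v_2 = (-130, -234, -63).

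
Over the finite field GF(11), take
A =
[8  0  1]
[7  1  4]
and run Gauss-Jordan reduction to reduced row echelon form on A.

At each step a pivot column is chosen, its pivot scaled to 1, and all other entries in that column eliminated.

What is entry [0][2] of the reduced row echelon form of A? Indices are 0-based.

step 1: normalize row 0 (÷8) = (1, 0, 7)
  row 1: subtract 7×row0 = (0, 1, 10)
step 2: normalize row 1 (÷1) = (0, 1, 10)

M[0][2] = 7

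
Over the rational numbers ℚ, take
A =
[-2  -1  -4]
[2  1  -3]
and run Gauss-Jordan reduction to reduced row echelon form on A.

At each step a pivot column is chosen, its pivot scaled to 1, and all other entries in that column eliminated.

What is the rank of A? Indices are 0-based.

rank = 2

pivot(0,0)=-2: scale R0 → (1, 1/2, 2)
  clear (1,0): R1 −= (2)R0 → (0, 0, -7)
col 1: no nonzero at/below row 1; advance.
pivot(1,2)=-7: scale R1 → (0, 0, 1)
  clear (0,2): R0 −= (2)R1 → (1, 1/2, 0)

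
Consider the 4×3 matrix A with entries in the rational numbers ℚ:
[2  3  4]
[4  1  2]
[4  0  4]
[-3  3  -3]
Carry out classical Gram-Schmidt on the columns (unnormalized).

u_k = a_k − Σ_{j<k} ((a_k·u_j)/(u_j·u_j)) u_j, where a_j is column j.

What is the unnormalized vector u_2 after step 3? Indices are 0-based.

u_2 = (94/61, -786/427, 160/427, -396/427)

Step 1: u_0 = a_0 = (2, 4, 4, -3).
Step 2: u_1 = a_1 − (1/45)·u_0 = (133/45, 41/45, -4/45, 46/15).
Step 3: u_2 = a_2 − (41/45)·u_0 − (92/427)·u_1 = (94/61, -786/427, 160/427, -396/427).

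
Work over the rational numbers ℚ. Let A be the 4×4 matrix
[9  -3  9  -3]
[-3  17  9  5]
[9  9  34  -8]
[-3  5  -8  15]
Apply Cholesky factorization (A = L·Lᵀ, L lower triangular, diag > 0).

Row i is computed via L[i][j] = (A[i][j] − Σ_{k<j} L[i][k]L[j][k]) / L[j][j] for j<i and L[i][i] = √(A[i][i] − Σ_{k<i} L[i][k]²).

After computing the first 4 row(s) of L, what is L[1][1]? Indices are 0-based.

L[1][1] = 4

Step 1: L[0][0] = √(9) = 3.
  L[1][0] = (-3) / L[0][0] = -1.
Step 2: L[1][1] = √(16) = 4.
  L[2][0] = (9) / L[0][0] = 3.
  L[2][1] = (12) / L[1][1] = 3.
Step 3: L[2][2] = √(16) = 4.
  L[3][0] = (-3) / L[0][0] = -1.
  L[3][1] = (4) / L[1][1] = 1.
  L[3][2] = (-8) / L[2][2] = -2.
Step 4: L[3][3] = √(9) = 3.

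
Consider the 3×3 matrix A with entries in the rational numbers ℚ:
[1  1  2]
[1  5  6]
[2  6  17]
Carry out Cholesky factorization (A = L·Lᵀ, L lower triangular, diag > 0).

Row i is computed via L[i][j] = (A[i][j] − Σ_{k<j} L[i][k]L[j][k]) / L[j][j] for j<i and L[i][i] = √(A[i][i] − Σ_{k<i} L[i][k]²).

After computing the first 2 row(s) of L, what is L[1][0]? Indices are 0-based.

Step 1: L[0][0] = √(1) = 1.
  L[1][0] = (1) / L[0][0] = 1.
Step 2: L[1][1] = √(4) = 2.

L[1][0] = 1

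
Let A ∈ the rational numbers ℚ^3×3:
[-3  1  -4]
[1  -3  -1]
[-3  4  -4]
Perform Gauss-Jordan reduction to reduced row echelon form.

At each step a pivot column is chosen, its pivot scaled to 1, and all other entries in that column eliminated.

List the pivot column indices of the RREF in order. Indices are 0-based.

pivot(0,0)=-3: scale R0 → (1, -1/3, 4/3)
  clear (1,0): R1 −= (1)R0 → (0, -8/3, -7/3)
  clear (2,0): R2 −= (-3)R0 → (0, 3, 0)
pivot(1,1)=-8/3: scale R1 → (0, 1, 7/8)
  clear (0,1): R0 −= (-1/3)R1 → (1, 0, 13/8)
  clear (2,1): R2 −= (3)R1 → (0, 0, -21/8)
pivot(2,2)=-21/8: scale R2 → (0, 0, 1)
  clear (0,2): R0 −= (13/8)R2 → (1, 0, 0)
  clear (1,2): R1 −= (7/8)R2 → (0, 1, 0)

pivot columns: 0, 1, 2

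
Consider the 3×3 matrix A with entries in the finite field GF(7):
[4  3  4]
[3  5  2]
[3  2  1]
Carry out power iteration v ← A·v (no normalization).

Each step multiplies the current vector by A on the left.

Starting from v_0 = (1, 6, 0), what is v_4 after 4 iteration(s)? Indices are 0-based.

v_4 = (4, 2, 0)

v_0 = (1, 6, 0).
v_1 = A·v_0 = (1, 5, 1).
v_2 = A·v_1 = (2, 2, 0).
v_3 = A·v_2 = (0, 2, 3).
v_4 = A·v_3 = (4, 2, 0).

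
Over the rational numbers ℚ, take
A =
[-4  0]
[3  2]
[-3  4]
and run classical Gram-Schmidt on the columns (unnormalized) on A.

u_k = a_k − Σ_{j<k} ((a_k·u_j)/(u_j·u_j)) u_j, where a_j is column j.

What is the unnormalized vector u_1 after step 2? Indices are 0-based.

u_1 = (-12/17, 43/17, 59/17)

Step 1: u_0 = a_0 = (-4, 3, -3).
Step 2: u_1 = a_1 − (-3/17)·u_0 = (-12/17, 43/17, 59/17).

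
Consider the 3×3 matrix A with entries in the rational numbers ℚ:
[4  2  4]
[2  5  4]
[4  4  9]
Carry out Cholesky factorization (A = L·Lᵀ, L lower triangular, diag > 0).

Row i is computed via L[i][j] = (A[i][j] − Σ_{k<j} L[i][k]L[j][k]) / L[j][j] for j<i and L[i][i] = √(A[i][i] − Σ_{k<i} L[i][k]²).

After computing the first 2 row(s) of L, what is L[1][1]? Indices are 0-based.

L[1][1] = 2

Step 1: L[0][0] = √(4) = 2.
  L[1][0] = (2) / L[0][0] = 1.
Step 2: L[1][1] = √(4) = 2.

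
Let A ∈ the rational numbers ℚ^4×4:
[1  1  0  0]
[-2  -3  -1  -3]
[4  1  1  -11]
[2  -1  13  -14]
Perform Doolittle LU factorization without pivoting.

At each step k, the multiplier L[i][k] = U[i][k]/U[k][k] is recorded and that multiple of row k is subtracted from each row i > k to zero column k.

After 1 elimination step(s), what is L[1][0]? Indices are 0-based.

L[1][0] = -2

[col 0] pivot 1
  R1 -= -2*R0 → (0, -1, -1, -3)  (L[1][0] := -2)
  R2 -= 4*R0 → (0, -3, 1, -11)  (L[2][0] := 4)
  R3 -= 2*R0 → (0, -3, 13, -14)  (L[3][0] := 2)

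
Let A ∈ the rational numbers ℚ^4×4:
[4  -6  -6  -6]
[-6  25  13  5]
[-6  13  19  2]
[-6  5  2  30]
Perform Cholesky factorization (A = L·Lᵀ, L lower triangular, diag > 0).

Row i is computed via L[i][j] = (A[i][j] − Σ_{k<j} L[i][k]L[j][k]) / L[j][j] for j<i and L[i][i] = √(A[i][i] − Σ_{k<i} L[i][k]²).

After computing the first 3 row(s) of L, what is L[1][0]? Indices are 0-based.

Step 1: L[0][0] = √(4) = 2.
  L[1][0] = (-6) / L[0][0] = -3.
Step 2: L[1][1] = √(16) = 4.
  L[2][0] = (-6) / L[0][0] = -3.
  L[2][1] = (4) / L[1][1] = 1.
Step 3: L[2][2] = √(9) = 3.

L[1][0] = -3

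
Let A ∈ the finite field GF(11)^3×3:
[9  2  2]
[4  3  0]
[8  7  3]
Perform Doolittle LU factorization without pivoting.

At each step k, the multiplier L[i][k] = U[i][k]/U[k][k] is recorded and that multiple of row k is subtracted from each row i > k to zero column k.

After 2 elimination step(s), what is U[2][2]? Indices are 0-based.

k=0: U[0][0]=9
  eliminate (1,0): mult=9, new row 1: (0, 7, 4); set L[1][0]=9
  eliminate (2,0): mult=7, new row 2: (0, 4, 0); set L[2][0]=7
k=1: U[1][1]=7
  eliminate (2,1): mult=10, new row 2: (0, 0, 4); set L[2][1]=10

U[2][2] = 4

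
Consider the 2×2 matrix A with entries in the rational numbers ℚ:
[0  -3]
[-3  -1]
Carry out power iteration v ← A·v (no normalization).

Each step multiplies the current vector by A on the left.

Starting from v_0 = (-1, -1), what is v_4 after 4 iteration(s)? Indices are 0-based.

v_0 = (-1, -1).
v_1 = A·v_0 = (3, 4).
v_2 = A·v_1 = (-12, -13).
v_3 = A·v_2 = (39, 49).
v_4 = A·v_3 = (-147, -166).

v_4 = (-147, -166)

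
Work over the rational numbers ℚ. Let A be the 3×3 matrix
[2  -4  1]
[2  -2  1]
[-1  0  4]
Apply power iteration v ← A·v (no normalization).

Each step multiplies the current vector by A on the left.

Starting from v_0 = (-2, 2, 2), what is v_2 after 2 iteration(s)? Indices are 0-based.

v_0 = (-2, 2, 2).
v_1 = A·v_0 = (-10, -6, 10).
v_2 = A·v_1 = (14, 2, 50).

v_2 = (14, 2, 50)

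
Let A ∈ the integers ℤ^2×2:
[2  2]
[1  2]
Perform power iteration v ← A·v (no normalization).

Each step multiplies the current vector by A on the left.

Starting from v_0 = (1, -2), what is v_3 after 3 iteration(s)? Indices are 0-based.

v_0 = (1, -2).
v_1 = A·v_0 = (-2, -3).
v_2 = A·v_1 = (-10, -8).
v_3 = A·v_2 = (-36, -26).

v_3 = (-36, -26)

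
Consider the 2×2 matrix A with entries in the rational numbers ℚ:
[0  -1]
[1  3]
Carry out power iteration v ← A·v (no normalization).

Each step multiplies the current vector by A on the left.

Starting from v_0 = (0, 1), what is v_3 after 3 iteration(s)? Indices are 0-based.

v_3 = (-8, 21)

v_0 = (0, 1).
v_1 = A·v_0 = (-1, 3).
v_2 = A·v_1 = (-3, 8).
v_3 = A·v_2 = (-8, 21).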